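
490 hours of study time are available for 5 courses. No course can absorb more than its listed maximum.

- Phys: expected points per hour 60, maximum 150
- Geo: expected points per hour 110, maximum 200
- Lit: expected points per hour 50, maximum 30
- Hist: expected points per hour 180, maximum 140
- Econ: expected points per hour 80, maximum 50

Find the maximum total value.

Highest expected points per hour first: Hist 180 > Geo 110 > Econ 80 > Phys 60 > Lit 50.
Give Hist 140 to hit its cap of 140 ; 350 left.
Give Geo 200 to hit its cap of 200 ; 150 left.
Econ: +50 to 50 (cap) ; 100 left.
Only 100 left; Phys takes them to reach 100.
Total = 60×100 + 110×200 + 180×140 + 80×50 = 57200.

57200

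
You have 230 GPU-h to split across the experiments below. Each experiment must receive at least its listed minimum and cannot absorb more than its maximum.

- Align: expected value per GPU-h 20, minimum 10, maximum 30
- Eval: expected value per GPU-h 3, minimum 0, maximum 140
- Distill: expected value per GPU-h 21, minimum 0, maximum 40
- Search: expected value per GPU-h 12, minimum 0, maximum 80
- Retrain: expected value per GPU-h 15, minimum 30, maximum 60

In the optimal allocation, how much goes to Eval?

Meeting every minimum uses 10+0+0+0+30 = 40 GPU-h, leaving 190.
Order the experiments by expected value per GPU-h: Distill 21 > Align 20 > Retrain 15 > Search 12 > Eval 3.
Give Distill 40 more to hit its cap of 40 → 150 left.
Give Align 20 more to hit its cap of 30 → 130 left.
Retrain takes 30 more to reach its cap of 60 → 100 left.
Search takes 80 more to reach its cap of 80 → 20 left.
Eval has room for 140 more but only 20 remain, so it gets 20.

20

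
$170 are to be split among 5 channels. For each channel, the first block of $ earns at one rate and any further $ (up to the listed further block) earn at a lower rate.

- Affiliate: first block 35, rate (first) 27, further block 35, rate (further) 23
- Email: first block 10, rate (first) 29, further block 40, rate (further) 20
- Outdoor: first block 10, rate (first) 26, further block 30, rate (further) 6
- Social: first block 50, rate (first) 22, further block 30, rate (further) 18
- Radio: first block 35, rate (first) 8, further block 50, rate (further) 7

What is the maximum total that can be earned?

4000

Rank every tier by rate: Email/T1 29 > Affiliate/T1 27 > Outdoor/T1 26 > Affiliate/T2 23 > Social/T1 22 > Email/T2 20 > Social/T2 18 > Radio/T1 8 > Radio/T2 7 > Outdoor/T2 6.
Email/T1 (29): +10 → 160 left.
Affiliate T1 at 27: fill all 35 → 125 left.
Fill Outdoor T1 block (10 at 26) → 115 left.
Affiliate/T2 (23): +35 → 80 left.
Social/T1 (22): +50 → 30 left.
30 remain; put them into Email T2 at 20.
Total = 29×10 + 27×35 + 26×10 + 23×35 + 22×50 + 20×30 = 4000.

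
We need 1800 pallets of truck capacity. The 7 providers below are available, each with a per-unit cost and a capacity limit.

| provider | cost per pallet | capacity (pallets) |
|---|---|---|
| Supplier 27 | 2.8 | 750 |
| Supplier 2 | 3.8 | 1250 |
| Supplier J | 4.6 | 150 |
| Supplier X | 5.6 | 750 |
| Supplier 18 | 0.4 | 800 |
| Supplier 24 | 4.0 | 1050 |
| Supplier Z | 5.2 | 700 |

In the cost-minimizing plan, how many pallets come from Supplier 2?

Use providers in increasing cost order.
Supplier 18 (0.4): use full 800 — 1000 pallets to go.
Supplier 27 at 2.8: take all 750 pallets — 250 still needed.
Supplier 2 (3.8): take the remaining 250 — done.
Supplier 24, Supplier J, Supplier Z, Supplier X: unused.

250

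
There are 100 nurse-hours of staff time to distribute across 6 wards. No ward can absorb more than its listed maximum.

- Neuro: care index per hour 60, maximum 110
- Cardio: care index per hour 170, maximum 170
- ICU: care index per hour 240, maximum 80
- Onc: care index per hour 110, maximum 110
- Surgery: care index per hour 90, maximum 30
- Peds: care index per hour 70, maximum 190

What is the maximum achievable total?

22600

Order the wards by care index per hour: ICU 240 > Cardio 170 > Onc 110 > Surgery 90 > Peds 70 > Neuro 60.
Give ICU 80 to hit its cap of 80 ; 20 left.
Cardio: +20 (room for 170) → 20. Pool exhausted.
Total = 170×20 + 240×80 = 22600.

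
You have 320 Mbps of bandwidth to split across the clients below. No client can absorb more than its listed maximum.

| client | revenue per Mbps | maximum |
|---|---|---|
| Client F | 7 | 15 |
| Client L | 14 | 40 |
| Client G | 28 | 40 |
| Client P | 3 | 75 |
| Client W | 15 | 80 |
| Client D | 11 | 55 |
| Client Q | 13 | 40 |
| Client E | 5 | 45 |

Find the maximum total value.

Order the clients by revenue per Mbps: Client G 28 > Client W 15 > Client L 14 > Client Q 13 > Client D 11 > Client F 7 > Client E 5 > Client P 3.
Client G takes 40 to reach its cap of 40 ; 280 left.
Give Client W 80 to hit its cap of 80 ; 200 left.
Client L takes 40 to reach its cap of 40 ; 160 left.
Client Q: +40 to 40 (cap) ; 120 left.
Client D takes 55 to reach its cap of 55 ; 65 left.
Client F takes 15 to reach its cap of 15 ; 50 left.
Client E: +45 to 45 (cap) ; 5 left.
Client P has room for 75 but only 5 remain, so it gets 5.
Total = 7×15 + 14×40 + 28×40 + 3×5 + 15×80 + 11×55 + 13×40 + 5×45 = 4350.

4350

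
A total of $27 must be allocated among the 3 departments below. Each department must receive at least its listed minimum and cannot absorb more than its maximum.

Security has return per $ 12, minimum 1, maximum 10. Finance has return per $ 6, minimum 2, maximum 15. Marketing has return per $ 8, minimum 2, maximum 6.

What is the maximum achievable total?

Meeting every minimum uses 1+2+2 = 5 $, leaving 22.
Order the departments by return per $: Security 12 > Marketing 8 > Finance 6.
Give Security 9 more to hit its cap of 10 — 13 left.
Marketing takes 4 more to reach its cap of 6 — 9 left.
Only 9 left; Finance takes them to reach 11.
Total = 12×10 + 6×11 + 8×6 = 234.

234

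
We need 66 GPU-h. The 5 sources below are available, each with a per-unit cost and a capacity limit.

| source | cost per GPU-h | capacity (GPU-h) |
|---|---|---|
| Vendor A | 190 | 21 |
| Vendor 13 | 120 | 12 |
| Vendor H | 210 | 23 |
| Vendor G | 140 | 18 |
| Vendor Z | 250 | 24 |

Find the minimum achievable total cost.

Use sources in increasing cost order.
Take 12 from Vendor 13 at 120 → need 54 more.
Vendor G (140): use full 18 → 36 GPU-h to go.
Vendor A (190): use full 21 → 15 GPU-h to go.
Take 15 from Vendor H at 210 to finish.
Vendor Z: unused.
Cost = 12×120 + 18×140 + 21×190 + 15×210 = 11100.

11100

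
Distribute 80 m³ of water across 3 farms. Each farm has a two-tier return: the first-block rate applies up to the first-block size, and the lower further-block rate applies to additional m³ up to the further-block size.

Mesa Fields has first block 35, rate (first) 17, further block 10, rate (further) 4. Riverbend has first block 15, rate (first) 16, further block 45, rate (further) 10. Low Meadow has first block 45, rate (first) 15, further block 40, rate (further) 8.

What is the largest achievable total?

1285

Rank every tier by rate: Mesa Fields/tier1 17 > Riverbend/tier1 16 > Low Meadow/tier1 15 > Riverbend/tier2 10 > Low Meadow/tier2 8 > Mesa Fields/tier2 4.
Mesa Fields tier1 at 17: fill all 35 — 45 left.
Riverbend tier1 at 16: fill all 15 — 30 left.
30 remain; put them into Low Meadow tier1 at 15.
Total = 17×35 + 16×15 + 15×30 = 1285.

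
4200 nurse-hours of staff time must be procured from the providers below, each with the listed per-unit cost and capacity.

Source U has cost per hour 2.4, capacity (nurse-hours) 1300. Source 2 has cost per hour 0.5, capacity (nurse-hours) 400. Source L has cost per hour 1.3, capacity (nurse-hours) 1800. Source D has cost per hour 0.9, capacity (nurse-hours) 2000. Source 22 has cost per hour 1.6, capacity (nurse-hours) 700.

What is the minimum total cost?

4340

Cheapest first:
Take 400 from Source 2 at 0.5 ; need 3800 more.
Source D (0.9): use full 2000 ; 1800 nurse-hours to go.
Source L (1.3): use full 1800 ; 0 nurse-hours to go.
Source 22, Source U: unused.
Cost = 400×0.5 + 2000×0.9 + 1800×1.3 = 4340.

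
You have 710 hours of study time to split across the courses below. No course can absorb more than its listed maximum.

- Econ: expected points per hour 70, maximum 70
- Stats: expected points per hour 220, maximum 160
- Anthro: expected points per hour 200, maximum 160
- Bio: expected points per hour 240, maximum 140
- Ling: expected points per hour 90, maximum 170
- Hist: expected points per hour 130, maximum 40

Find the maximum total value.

Order the courses by expected points per hour: Bio 240 > Stats 220 > Anthro 200 > Hist 130 > Ling 90 > Econ 70.
Bio takes 140 to reach its cap of 140 → 570 left.
Stats: +160 to 160 (cap) → 410 left.
Anthro takes 160 to reach its cap of 160 → 250 left.
Give Hist 40 to hit its cap of 40 → 210 left.
Ling: +170 to 170 (cap) → 40 left.
Econ: +40 (room for 70) → 40. Pool exhausted.
Total = 70×40 + 220×160 + 200×160 + 240×140 + 90×170 + 130×40 = 124100.

124100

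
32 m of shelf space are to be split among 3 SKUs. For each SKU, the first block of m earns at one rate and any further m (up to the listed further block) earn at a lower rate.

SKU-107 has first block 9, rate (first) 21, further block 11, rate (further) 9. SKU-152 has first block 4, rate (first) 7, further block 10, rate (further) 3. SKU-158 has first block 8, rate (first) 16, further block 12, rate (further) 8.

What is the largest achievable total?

448

Order all 6 blocks by rate: SKU-107/first 21 > SKU-158/first 16 > SKU-107/second 9 > SKU-158/second 8 > SKU-152/first 7 > SKU-152/second 3.
Fill SKU-107 first block (9 at 21) — 23 left.
SKU-158 first at 16: fill all 8 — 15 left.
SKU-107 second at 9: fill all 11 — 4 left.
SKU-158 second at 8: only 4 left, fill 4.
Total = 21×9 + 16×8 + 9×11 + 8×4 = 448.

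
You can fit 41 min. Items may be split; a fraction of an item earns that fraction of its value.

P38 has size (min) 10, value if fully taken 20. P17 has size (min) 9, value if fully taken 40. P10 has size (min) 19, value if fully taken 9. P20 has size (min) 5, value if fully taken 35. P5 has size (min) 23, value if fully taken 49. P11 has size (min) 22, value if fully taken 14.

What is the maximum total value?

132

Sort by value density: P20 35/5≈7, P17 40/9≈4.44, P5 49/23≈2.13, P38 20/10≈2, P11 14/22≈0.636, P10 9/19≈0.474.
All 5 min of P20 fit (value 35) → 36 remain.
All 9 min of P17 fit (value 40) → 27 remain.
Take all of P5 (23 min, value 49) → 4 min left.
Only 4 min remain; take 4/10 of P38 for value 20×4/10 = 8.
Total value = 132.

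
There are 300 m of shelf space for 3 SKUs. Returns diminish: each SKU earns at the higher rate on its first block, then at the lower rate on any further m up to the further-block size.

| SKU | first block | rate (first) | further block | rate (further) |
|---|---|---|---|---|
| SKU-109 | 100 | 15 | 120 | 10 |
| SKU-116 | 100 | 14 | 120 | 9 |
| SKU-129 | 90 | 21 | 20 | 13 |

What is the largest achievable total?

Rank every tier by rate: SKU-129/first 21 > SKU-109/first 15 > SKU-116/first 14 > SKU-129/second 13 > SKU-109/second 10 > SKU-116/second 9.
Fill SKU-129 first block (90 at 21) ; 210 left.
SKU-109/first (15): +100 ; 110 left.
SKU-116/first (14): +100 ; 10 left.
SKU-129/second: +10 of 20 at 13; pool empty.
Total = 21×90 + 15×100 + 14×100 + 13×10 = 4920.

4920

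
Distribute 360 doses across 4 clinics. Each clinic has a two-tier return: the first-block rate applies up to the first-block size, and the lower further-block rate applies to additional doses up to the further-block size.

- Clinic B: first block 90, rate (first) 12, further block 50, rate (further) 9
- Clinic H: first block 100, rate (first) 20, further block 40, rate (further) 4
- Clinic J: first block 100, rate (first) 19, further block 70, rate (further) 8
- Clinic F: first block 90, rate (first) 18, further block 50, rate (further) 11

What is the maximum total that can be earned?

Order all 8 blocks by rate: Clinic H/T1 20 > Clinic J/T1 19 > Clinic F/T1 18 > Clinic B/T1 12 > Clinic F/T2 11 > Clinic B/T2 9 > Clinic J/T2 8 > Clinic H/T2 4.
Clinic H/T1 (20): +100 ; 260 left.
Fill Clinic J T1 block (100 at 19) ; 160 left.
Clinic F T1 at 18: fill all 90 ; 70 left.
Clinic B/T1: +70 of 90 at 12; pool empty.
Total = 20×100 + 19×100 + 18×90 + 12×70 = 6360.

6360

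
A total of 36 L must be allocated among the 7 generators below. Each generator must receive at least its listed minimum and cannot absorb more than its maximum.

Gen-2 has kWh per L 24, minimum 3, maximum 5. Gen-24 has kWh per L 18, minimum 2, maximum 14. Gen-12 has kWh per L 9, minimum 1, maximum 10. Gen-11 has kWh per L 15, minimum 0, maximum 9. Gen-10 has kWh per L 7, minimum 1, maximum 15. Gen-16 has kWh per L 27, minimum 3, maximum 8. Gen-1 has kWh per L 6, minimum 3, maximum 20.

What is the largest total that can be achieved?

Meeting every minimum uses 3+2+1+0+1+3+3 = 13 L, leaving 23.
Order the generators by kWh per L: Gen-16 27 > Gen-2 24 > Gen-24 18 > Gen-11 15 > Gen-12 9 > Gen-10 7 > Gen-1 6.
Gen-16: +5 to 8 (cap) ; 18 left.
Gen-2 takes 2 more to reach its cap of 5 ; 16 left.
Give Gen-24 12 more to hit its cap of 14 ; 4 left.
Only 4 left; Gen-11 takes them to reach 4.
Total = 24×5 + 18×14 + 9×1 + 15×4 + 7×1 + 27×8 + 6×3 = 682.

682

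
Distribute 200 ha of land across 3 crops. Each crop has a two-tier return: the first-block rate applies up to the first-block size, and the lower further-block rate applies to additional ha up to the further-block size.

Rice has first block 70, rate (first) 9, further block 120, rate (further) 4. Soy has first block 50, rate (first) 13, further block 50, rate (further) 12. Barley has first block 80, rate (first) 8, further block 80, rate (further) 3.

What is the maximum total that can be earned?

2120

Treat each block as its own option and order by rate: Soy/first 13 > Soy/second 12 > Rice/first 9 > Barley/first 8 > Rice/second 4 > Barley/second 3.
Soy/first (13): +50 → 150 left.
Fill Soy second block (50 at 12) → 100 left.
Rice/first (9): +70 → 30 left.
30 remain; put them into Barley first at 8.
Total = 13×50 + 12×50 + 9×70 + 8×30 = 2120.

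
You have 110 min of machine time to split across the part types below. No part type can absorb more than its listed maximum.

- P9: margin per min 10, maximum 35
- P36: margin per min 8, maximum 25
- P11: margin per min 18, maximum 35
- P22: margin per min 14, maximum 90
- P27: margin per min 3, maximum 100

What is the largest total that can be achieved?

1680

Rank by margin per min: P11 18 > P22 14 > P9 10 > P36 8 > P27 3.
Give P11 35 to hit its cap of 35 ; 75 left.
P22: +75 (room for 90) → 75. Pool exhausted.
Total = 18×35 + 14×75 = 1680.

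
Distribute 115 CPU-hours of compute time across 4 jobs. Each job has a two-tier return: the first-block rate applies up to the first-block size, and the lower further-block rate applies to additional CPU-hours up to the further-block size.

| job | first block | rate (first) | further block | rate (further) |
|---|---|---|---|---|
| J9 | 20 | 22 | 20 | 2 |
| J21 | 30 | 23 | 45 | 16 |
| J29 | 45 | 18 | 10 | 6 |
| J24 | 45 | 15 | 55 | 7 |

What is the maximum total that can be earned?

Order all 8 blocks by rate: J21/T1 23 > J9/T1 22 > J29/T1 18 > J21/T2 16 > J24/T1 15 > J24/T2 7 > J29/T2 6 > J9/T2 2.
J21/T1 (23): +30 ; 85 left.
J9 T1 at 22: fill all 20 ; 65 left.
Fill J29 T1 block (45 at 18) ; 20 left.
J21/T2: +20 of 45 at 16; pool empty.
Total = 23×30 + 22×20 + 18×45 + 16×20 = 2260.

2260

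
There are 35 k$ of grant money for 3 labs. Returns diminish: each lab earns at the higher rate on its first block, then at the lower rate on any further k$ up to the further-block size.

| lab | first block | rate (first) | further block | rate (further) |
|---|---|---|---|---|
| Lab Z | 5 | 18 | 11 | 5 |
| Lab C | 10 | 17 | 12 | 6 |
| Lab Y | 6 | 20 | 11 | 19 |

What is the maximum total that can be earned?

607

Rank every tier by rate: Lab Y/first 20 > Lab Y/second 19 > Lab Z/first 18 > Lab C/first 17 > Lab C/second 6 > Lab Z/second 5.
Lab Y/first (20): +6 — 29 left.
Fill Lab Y second block (11 at 19) — 18 left.
Lab Z/first (18): +5 — 13 left.
Fill Lab C first block (10 at 17) — 3 left.
Lab C second at 6: only 3 left, fill 3.
Total = 20×6 + 19×11 + 18×5 + 17×10 + 6×3 = 607.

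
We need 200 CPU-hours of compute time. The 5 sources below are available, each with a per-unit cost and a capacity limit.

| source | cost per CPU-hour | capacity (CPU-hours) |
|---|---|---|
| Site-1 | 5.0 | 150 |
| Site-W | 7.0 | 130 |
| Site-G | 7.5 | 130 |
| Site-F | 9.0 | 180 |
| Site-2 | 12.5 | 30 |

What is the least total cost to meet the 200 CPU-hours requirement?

Cheapest first:
Take 150 from Site-1 at 5.0 ; need 50 more.
Site-W at 7.0: take 50 of its 130 ; requirement met.
Site-G, Site-F, Site-2: unused.
Cost = 150×5.0 + 50×7.0 = 1100.

1100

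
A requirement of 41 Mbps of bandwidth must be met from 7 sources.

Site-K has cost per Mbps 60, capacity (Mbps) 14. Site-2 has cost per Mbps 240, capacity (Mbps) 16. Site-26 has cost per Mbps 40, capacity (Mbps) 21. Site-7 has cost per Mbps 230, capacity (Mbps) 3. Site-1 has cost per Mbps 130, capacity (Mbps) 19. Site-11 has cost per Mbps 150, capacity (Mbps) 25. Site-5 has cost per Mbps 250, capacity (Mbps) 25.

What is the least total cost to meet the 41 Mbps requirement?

Cheapest first:
Site-26 (40): use full 21 → 20 Mbps to go.
Site-K (60): use full 14 → 6 Mbps to go.
Site-1 at 130: take 6 of its 19 → requirement met.
Site-11, Site-7, Site-2, Site-5: unused.
Cost = 21×40 + 14×60 + 6×130 = 2460.

2460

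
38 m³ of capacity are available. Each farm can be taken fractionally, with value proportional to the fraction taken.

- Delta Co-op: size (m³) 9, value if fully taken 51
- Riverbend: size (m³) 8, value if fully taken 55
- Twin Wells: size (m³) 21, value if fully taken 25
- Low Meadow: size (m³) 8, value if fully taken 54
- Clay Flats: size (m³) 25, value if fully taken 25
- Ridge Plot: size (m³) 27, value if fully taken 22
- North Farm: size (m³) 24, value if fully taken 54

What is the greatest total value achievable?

Rank by value-to-size ratio: Riverbend 55/8≈6.88, Low Meadow 54/8≈6.75, Delta Co-op 51/9≈5.67, North Farm 54/24≈2.25, Twin Wells 25/21≈1.19, Clay Flats 25/25≈1, Ridge Plot 22/27≈0.815.
Take all of Riverbend (8 m³, value 55) ; 30 m³ left.
Take all of Low Meadow (8 m³, value 54) ; 22 m³ left.
Take all of Delta Co-op (9 m³, value 51) ; 13 m³ left.
13 m³ left: a 13/24 share of North Farm gives 54×13/24 = 29.25.
Total value = 189.25.

189.25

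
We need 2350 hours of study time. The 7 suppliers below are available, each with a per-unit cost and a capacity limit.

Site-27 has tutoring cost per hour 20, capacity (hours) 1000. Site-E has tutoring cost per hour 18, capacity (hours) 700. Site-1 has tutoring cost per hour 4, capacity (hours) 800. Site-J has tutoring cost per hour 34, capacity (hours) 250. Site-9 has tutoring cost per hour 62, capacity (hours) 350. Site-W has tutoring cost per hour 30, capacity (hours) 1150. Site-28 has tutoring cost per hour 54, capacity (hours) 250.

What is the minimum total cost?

32800

Cheapest first:
Site-1 (4): use full 800 — 1550 hours to go.
Take 700 from Site-E at 18 — need 850 more.
Take 850 from Site-27 at 20 to finish.
Site-W, Site-J, Site-28, Site-9: unused.
Cost = 800×4 + 700×18 + 850×20 = 32800.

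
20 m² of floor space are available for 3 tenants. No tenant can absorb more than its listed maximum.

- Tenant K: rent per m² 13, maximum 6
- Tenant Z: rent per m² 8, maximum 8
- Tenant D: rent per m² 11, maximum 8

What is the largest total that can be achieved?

Rank by rent per m²: Tenant K 13 > Tenant D 11 > Tenant Z 8.
Tenant K takes 6 to reach its cap of 6 → 14 left.
Tenant D: +8 to 8 (cap) → 6 left.
Tenant Z has room for 8 but only 6 remain, so it gets 6.
Total = 13×6 + 8×6 + 11×8 = 214.

214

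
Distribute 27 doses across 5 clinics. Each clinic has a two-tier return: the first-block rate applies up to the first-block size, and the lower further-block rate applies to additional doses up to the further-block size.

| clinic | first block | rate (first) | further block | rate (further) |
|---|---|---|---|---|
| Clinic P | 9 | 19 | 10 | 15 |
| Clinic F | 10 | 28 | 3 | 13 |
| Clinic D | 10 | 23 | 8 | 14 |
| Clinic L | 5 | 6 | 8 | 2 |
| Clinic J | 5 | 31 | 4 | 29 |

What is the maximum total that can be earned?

735

Treat each block as its own option and order by rate: Clinic J/first 31 > Clinic J/second 29 > Clinic F/first 28 > Clinic D/first 23 > Clinic P/first 19 > Clinic P/second 15 > Clinic D/second 14 > Clinic F/second 13 > Clinic L/first 6 > Clinic L/second 2.
Clinic J/first (31): +5 → 22 left.
Clinic J second at 29: fill all 4 → 18 left.
Clinic F first at 28: fill all 10 → 8 left.
Clinic D/first: +8 of 10 at 23; pool empty.
Total = 31×5 + 29×4 + 28×10 + 23×8 = 735.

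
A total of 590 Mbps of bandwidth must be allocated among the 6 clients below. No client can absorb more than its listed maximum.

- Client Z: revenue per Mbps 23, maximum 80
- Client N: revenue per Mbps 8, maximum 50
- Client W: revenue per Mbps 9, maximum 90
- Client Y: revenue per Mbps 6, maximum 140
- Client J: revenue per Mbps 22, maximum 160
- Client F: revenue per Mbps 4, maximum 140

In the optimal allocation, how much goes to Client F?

70

Order the clients by revenue per Mbps: Client Z 23 > Client J 22 > Client W 9 > Client N 8 > Client Y 6 > Client F 4.
Client Z takes 80 to reach its cap of 80 → 510 left.
Client J takes 160 to reach its cap of 160 → 350 left.
Client W takes 90 to reach its cap of 90 → 260 left.
Client N takes 50 to reach its cap of 50 → 210 left.
Client Y takes 140 to reach its cap of 140 → 70 left.
Only 70 left; Client F takes them to reach 70.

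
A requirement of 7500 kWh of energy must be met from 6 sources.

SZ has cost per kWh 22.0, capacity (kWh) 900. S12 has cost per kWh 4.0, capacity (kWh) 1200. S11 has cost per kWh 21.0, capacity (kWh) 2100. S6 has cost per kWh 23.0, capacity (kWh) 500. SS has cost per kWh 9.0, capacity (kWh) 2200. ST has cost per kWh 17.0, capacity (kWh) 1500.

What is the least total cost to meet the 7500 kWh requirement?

Fill from the cheapest source first.
Take 1200 from S12 at 4.0 → need 6300 more.
SS at 9.0: take all 2200 kWh → 4100 still needed.
ST (17.0): use full 1500 → 2600 kWh to go.
S11 (21.0): use full 2100 → 500 kWh to go.
SZ (22.0): take the remaining 500 → done.
S6: unused.
Cost = 1200×4.0 + 2200×9.0 + 1500×17.0 + 2100×21.0 + 500×22.0 = 105200.

105200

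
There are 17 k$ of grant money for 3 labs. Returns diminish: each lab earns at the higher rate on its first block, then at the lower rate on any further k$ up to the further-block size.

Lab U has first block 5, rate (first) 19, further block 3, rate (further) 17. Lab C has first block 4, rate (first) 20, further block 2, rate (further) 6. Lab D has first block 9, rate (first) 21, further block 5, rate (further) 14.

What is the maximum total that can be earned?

345

Order all 6 blocks by rate: Lab D/tier1 21 > Lab C/tier1 20 > Lab U/tier1 19 > Lab U/tier2 17 > Lab D/tier2 14 > Lab C/tier2 6.
Lab D/tier1 (21): +9 — 8 left.
Fill Lab C tier1 block (4 at 20) — 4 left.
Lab U tier1 at 19: only 4 left, fill 4.
Total = 21×9 + 20×4 + 19×4 = 345.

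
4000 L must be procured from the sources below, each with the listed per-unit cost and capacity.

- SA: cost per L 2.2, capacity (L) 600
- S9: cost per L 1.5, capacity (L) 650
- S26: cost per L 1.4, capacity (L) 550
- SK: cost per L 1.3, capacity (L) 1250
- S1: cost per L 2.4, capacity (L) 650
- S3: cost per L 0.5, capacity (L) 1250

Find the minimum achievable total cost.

4655

Fill from the cheapest source first.
S3 (0.5): use full 1250 → 2750 L to go.
SK at 1.3: take all 1250 L → 1500 still needed.
Take 550 from S26 at 1.4 → need 950 more.
Take 650 from S9 at 1.5 → need 300 more.
Take 300 from SA at 2.2 to finish.
S1: unused.
Cost = 1250×0.5 + 1250×1.3 + 550×1.4 + 650×1.5 + 300×2.2 = 4655.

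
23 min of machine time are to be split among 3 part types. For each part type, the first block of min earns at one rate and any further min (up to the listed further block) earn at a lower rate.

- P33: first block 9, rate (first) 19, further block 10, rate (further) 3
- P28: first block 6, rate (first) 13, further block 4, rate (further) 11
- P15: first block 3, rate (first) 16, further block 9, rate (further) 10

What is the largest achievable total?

Order all 6 blocks by rate: P33/first 19 > P15/first 16 > P28/first 13 > P28/second 11 > P15/second 10 > P33/second 3.
P33 first at 19: fill all 9 → 14 left.
Fill P15 first block (3 at 16) → 11 left.
Fill P28 first block (6 at 13) → 5 left.
P28 second at 11: fill all 4 → 1 left.
P15/second: +1 of 9 at 10; pool empty.
Total = 19×9 + 16×3 + 13×6 + 11×4 + 10×1 = 351.

351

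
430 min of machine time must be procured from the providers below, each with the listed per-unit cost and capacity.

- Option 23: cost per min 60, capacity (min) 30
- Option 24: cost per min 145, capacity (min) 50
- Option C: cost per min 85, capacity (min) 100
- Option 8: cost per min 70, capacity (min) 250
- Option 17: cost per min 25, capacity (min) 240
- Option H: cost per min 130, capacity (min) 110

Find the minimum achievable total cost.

Fill from the cheapest provider first.
Option 17 (25): use full 240 ; 190 min to go.
Take 30 from Option 23 at 60 ; need 160 more.
Option 8 (70): take the remaining 160 ; done.
Option C, Option H, Option 24: unused.
Cost = 240×25 + 30×60 + 160×70 = 19000.

19000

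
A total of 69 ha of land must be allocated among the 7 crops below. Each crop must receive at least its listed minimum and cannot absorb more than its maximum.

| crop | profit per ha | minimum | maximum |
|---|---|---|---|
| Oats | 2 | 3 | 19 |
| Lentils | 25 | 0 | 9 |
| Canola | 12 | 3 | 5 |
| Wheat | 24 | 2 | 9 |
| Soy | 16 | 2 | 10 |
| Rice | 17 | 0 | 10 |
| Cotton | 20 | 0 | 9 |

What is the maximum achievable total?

Meeting every minimum uses 3+0+3+2+2+0+0 = 10 ha, leaving 59.
Order the crops by profit per ha: Lentils 25 > Wheat 24 > Cotton 20 > Rice 17 > Soy 16 > Canola 12 > Oats 2.
Lentils: +9 to 9 (cap) — 50 left.
Wheat: +7 to 9 (cap) — 43 left.
Cotton: +9 to 9 (cap) — 34 left.
Rice: +10 to 10 (cap) — 24 left.
Soy takes 8 more to reach its cap of 10 — 16 left.
Canola: +2 to 5 (cap) — 14 left.
Oats: +14 (room for 16) → 17. Pool exhausted.
Total = 2×17 + 25×9 + 12×5 + 24×9 + 16×10 + 17×10 + 20×9 = 1045.

1045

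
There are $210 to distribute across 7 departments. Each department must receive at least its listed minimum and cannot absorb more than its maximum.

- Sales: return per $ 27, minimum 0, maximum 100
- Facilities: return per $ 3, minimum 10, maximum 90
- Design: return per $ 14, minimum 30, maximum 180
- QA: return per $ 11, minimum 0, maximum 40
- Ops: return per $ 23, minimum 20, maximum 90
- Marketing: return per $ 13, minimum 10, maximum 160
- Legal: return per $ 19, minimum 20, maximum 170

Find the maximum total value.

4580

Meeting every minimum uses 0+10+30+0+20+10+20 = 90 $, leaving 120.
Order the departments by return per $: Sales 27 > Ops 23 > Legal 19 > Design 14 > Marketing 13 > QA 11 > Facilities 3.
Give Sales 100 more to hit its cap of 100 — 20 left.
Only 20 left; Ops takes them to reach 40.
Total = 27×100 + 3×10 + 14×30 + 23×40 + 13×10 + 19×20 = 4580.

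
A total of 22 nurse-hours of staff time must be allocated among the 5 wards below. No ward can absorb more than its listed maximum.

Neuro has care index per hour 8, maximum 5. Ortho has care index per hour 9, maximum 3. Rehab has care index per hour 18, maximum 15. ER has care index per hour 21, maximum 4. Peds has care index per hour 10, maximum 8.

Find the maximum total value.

384

Order the wards by care index per hour: ER 21 > Rehab 18 > Peds 10 > Ortho 9 > Neuro 8.
Give ER 4 to hit its cap of 4 → 18 left.
Rehab takes 15 to reach its cap of 15 → 3 left.
Peds has room for 8 but only 3 remain, so it gets 3.
Total = 18×15 + 21×4 + 10×3 = 384.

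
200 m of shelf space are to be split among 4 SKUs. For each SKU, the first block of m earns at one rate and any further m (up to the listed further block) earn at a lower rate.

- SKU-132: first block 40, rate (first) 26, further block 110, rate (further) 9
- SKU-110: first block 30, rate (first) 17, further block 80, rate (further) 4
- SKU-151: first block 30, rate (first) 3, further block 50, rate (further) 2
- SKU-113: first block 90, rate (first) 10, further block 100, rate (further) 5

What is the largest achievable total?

2810

Rank every tier by rate: SKU-132/tier1 26 > SKU-110/tier1 17 > SKU-113/tier1 10 > SKU-132/tier2 9 > SKU-113/tier2 5 > SKU-110/tier2 4 > SKU-151/tier1 3 > SKU-151/tier2 2.
SKU-132 tier1 at 26: fill all 40 ; 160 left.
SKU-110 tier1 at 17: fill all 30 ; 130 left.
Fill SKU-113 tier1 block (90 at 10) ; 40 left.
SKU-132/tier2: +40 of 110 at 9; pool empty.
Total = 26×40 + 17×30 + 10×90 + 9×40 = 2810.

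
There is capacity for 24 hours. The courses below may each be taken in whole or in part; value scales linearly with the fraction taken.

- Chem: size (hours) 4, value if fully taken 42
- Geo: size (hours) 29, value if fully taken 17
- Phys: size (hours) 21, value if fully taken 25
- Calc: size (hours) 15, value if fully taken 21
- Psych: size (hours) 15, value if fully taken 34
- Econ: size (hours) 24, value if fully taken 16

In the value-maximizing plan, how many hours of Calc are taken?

Best value per unit of size first: Chem 42/4≈10.5, Psych 34/15≈2.27, Calc 21/15≈1.4, Phys 25/21≈1.19, Econ 16/24≈0.667, Geo 17/29≈0.586.
Take all of Chem (4 hours, value 42) ; 20 hours left.
All 15 hours of Psych fit (value 34) ; 5 remain.
5 hours left: a 5/15 share of Calc gives 21×5/15 = 7.

5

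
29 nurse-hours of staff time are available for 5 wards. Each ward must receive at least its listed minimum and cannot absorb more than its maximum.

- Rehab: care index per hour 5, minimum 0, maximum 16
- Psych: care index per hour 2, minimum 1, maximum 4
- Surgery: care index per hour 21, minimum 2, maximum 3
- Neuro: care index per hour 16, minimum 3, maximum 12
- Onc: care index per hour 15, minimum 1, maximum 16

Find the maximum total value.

Meeting every minimum uses 0+1+2+3+1 = 7 nurse-hours, leaving 22.
Order the wards by care index per hour: Surgery 21 > Neuro 16 > Onc 15 > Rehab 5 > Psych 2.
Give Surgery 1 more to hit its cap of 3 — 21 left.
Neuro: +9 to 12 (cap) — 12 left.
Only 12 left; Onc takes them to reach 13.
Total = 2×1 + 21×3 + 16×12 + 15×13 = 452.

452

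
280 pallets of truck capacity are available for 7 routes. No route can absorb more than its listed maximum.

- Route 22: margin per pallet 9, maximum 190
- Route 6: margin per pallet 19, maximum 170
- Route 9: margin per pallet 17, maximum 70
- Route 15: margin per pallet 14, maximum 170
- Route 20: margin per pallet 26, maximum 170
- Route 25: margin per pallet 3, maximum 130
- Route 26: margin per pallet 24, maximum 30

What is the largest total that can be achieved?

6660

Highest margin per pallet first: Route 20 26 > Route 26 24 > Route 6 19 > Route 9 17 > Route 15 14 > Route 22 9 > Route 25 3.
Route 20 takes 170 to reach its cap of 170 → 110 left.
Route 26 takes 30 to reach its cap of 30 → 80 left.
Route 6 has room for 170 but only 80 remain, so it gets 80.
Total = 19×80 + 26×170 + 24×30 = 6660.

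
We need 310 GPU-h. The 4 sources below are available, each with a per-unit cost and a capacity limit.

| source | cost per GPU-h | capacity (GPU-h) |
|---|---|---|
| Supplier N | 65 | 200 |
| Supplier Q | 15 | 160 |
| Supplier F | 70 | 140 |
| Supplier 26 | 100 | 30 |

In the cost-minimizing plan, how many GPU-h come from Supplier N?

150

Use sources in increasing cost order.
Supplier Q at 15: take all 160 GPU-h — 150 still needed.
Supplier N (65): take the remaining 150 — done.
Supplier F, Supplier 26: unused.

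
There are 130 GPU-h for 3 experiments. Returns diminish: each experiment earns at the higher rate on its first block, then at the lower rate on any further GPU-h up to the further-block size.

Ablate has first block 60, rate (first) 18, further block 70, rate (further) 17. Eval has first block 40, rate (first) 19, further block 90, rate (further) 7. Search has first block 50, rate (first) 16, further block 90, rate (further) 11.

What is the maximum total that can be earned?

Rank every tier by rate: Eval/T1 19 > Ablate/T1 18 > Ablate/T2 17 > Search/T1 16 > Search/T2 11 > Eval/T2 7.
Fill Eval T1 block (40 at 19) → 90 left.
Ablate/T1 (18): +60 → 30 left.
Ablate/T2: +30 of 70 at 17; pool empty.
Total = 19×40 + 18×60 + 17×30 = 2350.

2350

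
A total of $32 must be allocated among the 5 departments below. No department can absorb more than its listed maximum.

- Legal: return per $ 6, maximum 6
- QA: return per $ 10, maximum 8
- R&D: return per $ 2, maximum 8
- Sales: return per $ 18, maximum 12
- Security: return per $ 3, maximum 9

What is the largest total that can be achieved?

350

Highest return per $ first: Sales 18 > QA 10 > Legal 6 > Security 3 > R&D 2.
Sales: +12 to 12 (cap) ; 20 left.
Give QA 8 to hit its cap of 8 ; 12 left.
Give Legal 6 to hit its cap of 6 ; 6 left.
Security: +6 (room for 9) → 6. Pool exhausted.
Total = 6×6 + 10×8 + 18×12 + 3×6 = 350.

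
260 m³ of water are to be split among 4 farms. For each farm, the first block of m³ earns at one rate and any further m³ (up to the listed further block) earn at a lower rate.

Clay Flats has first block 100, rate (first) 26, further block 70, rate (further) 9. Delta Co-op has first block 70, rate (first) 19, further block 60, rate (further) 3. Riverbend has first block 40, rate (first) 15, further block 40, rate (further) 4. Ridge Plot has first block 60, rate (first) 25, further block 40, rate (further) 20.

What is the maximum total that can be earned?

Treat each block as its own option and order by rate: Clay Flats/T1 26 > Ridge Plot/T1 25 > Ridge Plot/T2 20 > Delta Co-op/T1 19 > Riverbend/T1 15 > Clay Flats/T2 9 > Riverbend/T2 4 > Delta Co-op/T2 3.
Fill Clay Flats T1 block (100 at 26) — 160 left.
Fill Ridge Plot T1 block (60 at 25) — 100 left.
Ridge Plot T2 at 20: fill all 40 — 60 left.
60 remain; put them into Delta Co-op T1 at 19.
Total = 26×100 + 25×60 + 20×40 + 19×60 = 6040.

6040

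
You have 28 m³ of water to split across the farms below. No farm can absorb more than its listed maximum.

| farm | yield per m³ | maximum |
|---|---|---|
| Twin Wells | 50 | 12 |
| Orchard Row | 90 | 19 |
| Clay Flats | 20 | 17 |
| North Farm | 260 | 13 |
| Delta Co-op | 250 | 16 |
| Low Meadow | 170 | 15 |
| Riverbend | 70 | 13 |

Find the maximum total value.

7130

Highest yield per m³ first: North Farm 260 > Delta Co-op 250 > Low Meadow 170 > Orchard Row 90 > Riverbend 70 > Twin Wells 50 > Clay Flats 20.
North Farm: +13 to 13 (cap) → 15 left.
Only 15 left; Delta Co-op takes them to reach 15.
Total = 260×13 + 250×15 = 7130.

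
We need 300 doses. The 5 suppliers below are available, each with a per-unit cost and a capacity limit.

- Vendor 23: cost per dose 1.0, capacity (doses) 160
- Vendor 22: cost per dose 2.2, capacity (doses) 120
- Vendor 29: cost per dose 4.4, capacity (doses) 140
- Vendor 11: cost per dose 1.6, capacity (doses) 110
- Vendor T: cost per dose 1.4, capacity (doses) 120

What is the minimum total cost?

Use suppliers in increasing cost order.
Vendor 23 at 1.0: take all 160 doses ; 140 still needed.
Vendor T (1.4): use full 120 ; 20 doses to go.
Vendor 11 at 1.6: take 20 of its 110 ; requirement met.
Vendor 22, Vendor 29: unused.
Cost = 160×1.0 + 120×1.4 + 20×1.6 = 360.

360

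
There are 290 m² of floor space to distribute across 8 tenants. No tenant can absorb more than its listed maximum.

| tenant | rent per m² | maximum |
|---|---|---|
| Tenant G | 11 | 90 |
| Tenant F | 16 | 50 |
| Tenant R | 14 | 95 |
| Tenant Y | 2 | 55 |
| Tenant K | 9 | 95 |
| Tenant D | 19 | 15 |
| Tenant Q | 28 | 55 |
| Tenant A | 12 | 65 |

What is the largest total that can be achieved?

4845

Highest rent per m² first: Tenant Q 28 > Tenant D 19 > Tenant F 16 > Tenant R 14 > Tenant A 12 > Tenant G 11 > Tenant K 9 > Tenant Y 2.
Tenant Q: +55 to 55 (cap) → 235 left.
Tenant D takes 15 to reach its cap of 15 → 220 left.
Tenant F: +50 to 50 (cap) → 170 left.
Give Tenant R 95 to hit its cap of 95 → 75 left.
Tenant A: +65 to 65 (cap) → 10 left.
Tenant G: +10 (room for 90) → 10. Pool exhausted.
Total = 11×10 + 16×50 + 14×95 + 19×15 + 28×55 + 12×65 = 4845.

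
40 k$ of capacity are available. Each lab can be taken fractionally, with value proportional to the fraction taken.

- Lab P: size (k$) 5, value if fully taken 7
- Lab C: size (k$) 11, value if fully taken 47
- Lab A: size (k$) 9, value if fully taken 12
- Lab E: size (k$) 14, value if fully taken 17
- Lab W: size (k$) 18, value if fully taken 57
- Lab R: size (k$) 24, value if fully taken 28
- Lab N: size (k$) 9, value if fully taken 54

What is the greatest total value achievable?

Rank by value-to-size ratio: Lab N 54/9≈6, Lab C 47/11≈4.27, Lab W 57/18≈3.17, Lab P 7/5≈1.4, Lab A 12/9≈1.33, Lab E 17/14≈1.21, Lab R 28/24≈1.17.
All 9 k$ of Lab N fit (value 54) → 31 remain.
All 11 k$ of Lab C fit (value 47) → 20 remain.
Lab W: take in full, 18 k$ for value 57 → 2 left.
2 k$ left: a 2/5 share of Lab P gives 7×2/5 = 2.8.
Total value = 160.8.

160.8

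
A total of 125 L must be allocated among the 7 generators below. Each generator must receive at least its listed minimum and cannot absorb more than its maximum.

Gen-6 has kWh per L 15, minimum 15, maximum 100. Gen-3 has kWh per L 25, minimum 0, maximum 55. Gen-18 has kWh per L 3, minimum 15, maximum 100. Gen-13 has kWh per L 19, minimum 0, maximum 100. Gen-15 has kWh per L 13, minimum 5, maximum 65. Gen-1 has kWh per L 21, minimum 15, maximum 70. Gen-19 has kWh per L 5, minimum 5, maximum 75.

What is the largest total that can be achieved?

2365

Meeting every minimum uses 15+0+15+0+5+15+5 = 55 L, leaving 70.
Rank by kWh per L: Gen-3 25 > Gen-1 21 > Gen-13 19 > Gen-6 15 > Gen-15 13 > Gen-19 5 > Gen-18 3.
Give Gen-3 55 more to hit its cap of 55 ; 15 left.
Gen-1: +15 (room for 55) → 30. Pool exhausted.
Total = 15×15 + 25×55 + 3×15 + 13×5 + 21×30 + 5×5 = 2365.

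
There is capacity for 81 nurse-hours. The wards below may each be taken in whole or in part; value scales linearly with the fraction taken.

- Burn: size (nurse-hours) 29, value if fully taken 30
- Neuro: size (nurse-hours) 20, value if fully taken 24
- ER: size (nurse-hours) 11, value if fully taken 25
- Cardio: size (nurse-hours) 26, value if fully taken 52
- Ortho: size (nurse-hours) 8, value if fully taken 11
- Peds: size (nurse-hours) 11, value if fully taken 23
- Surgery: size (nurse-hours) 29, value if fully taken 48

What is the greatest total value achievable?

Best value per unit of size first: ER 25/11≈2.27, Peds 23/11≈2.09, Cardio 52/26≈2, Surgery 48/29≈1.66, Ortho 11/8≈1.38, Neuro 24/20≈1.2, Burn 30/29≈1.03.
ER: take in full, 11 nurse-hours for value 25 — 70 left.
Take all of Peds (11 nurse-hours, value 23) — 59 nurse-hours left.
Take all of Cardio (26 nurse-hours, value 52) — 33 nurse-hours left.
Take all of Surgery (29 nurse-hours, value 48) — 4 nurse-hours left.
4 nurse-hours left: a 4/8 share of Ortho gives 11×4/8 = 5.5.
Total value = 153.5.

153.5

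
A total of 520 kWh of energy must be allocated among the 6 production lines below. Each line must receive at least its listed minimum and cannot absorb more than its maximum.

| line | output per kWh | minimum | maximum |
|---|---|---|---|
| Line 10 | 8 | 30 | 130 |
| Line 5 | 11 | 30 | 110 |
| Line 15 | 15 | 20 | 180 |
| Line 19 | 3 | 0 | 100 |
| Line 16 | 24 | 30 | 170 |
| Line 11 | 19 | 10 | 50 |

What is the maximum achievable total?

Meeting every minimum uses 30+30+20+0+30+10 = 120 kWh, leaving 400.
Order the production lines by output per kWh: Line 16 24 > Line 11 19 > Line 15 15 > Line 5 11 > Line 10 8 > Line 19 3.
Give Line 16 140 more to hit its cap of 170 ; 260 left.
Give Line 11 40 more to hit its cap of 50 ; 220 left.
Line 15: +160 to 180 (cap) ; 60 left.
Line 5: +60 (room for 80) → 90. Pool exhausted.
Total = 8×30 + 11×90 + 15×180 + 24×170 + 19×50 = 8960.

8960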